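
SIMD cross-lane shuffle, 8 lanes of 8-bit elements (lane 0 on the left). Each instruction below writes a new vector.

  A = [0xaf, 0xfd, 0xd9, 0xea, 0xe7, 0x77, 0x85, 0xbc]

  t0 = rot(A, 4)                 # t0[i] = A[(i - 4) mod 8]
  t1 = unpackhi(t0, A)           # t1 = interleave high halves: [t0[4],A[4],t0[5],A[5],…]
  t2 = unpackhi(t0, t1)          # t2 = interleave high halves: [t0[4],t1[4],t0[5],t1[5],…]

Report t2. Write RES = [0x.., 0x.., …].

t0 = [0xe7, 0x77, 0x85, 0xbc, 0xaf, 0xfd, 0xd9, 0xea]
t1 = [0xaf, 0xe7, 0xfd, 0x77, 0xd9, 0x85, 0xea, 0xbc]
t2 = [0xaf, 0xd9, 0xfd, 0x85, 0xd9, 0xea, 0xea, 0xbc]

RES = [0xaf, 0xd9, 0xfd, 0x85, 0xd9, 0xea, 0xea, 0xbc]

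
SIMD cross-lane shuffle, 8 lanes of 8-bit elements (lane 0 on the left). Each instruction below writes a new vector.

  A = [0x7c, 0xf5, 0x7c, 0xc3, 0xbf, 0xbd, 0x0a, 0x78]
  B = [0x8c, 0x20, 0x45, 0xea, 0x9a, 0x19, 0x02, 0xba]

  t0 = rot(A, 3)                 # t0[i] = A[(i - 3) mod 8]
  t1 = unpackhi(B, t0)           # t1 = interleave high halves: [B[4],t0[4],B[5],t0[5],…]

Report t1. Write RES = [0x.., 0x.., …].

RES = [0x9a, 0xf5, 0x19, 0x7c, 0x02, 0xc3, 0xba, 0xbf]

  t0: bd 0a 78 7c f5 7c c3 bf
  t1: 9a f5 19 7c 02 c3 ba bf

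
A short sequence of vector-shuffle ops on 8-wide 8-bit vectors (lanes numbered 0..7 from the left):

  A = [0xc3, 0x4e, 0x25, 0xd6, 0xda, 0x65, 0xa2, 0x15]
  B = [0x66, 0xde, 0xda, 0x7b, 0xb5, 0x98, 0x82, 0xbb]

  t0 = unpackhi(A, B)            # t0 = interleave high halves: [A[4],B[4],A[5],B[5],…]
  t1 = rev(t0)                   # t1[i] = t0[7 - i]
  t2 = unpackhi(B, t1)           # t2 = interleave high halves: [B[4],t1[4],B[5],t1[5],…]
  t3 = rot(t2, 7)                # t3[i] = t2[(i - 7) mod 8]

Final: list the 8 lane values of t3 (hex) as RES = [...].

RES = [ 0x98  0x98  0x65  0x82  0xb5  0xbb  0xda  0xb5 ]

→ t0 |da|b5|65|98|a2|82|15|bb|
→ t1 |bb|15|82|a2|98|65|b5|da|
→ t2 |b5|98|98|65|82|b5|bb|da|
→ t3 |98|98|65|82|b5|bb|da|b5|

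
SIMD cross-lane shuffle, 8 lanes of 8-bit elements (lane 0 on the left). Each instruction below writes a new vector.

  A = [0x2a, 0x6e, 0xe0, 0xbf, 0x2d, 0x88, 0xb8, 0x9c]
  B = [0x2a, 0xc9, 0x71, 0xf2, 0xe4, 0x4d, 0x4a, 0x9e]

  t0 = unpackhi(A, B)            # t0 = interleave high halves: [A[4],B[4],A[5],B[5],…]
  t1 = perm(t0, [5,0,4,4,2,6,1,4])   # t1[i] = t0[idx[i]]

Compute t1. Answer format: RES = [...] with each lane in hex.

t0 = [0x2d, 0xe4, 0x88, 0x4d, 0xb8, 0x4a, 0x9c, 0x9e]
t1 = [0x4a, 0x2d, 0xb8, 0xb8, 0x88, 0x9c, 0xe4, 0xb8]

RES = [0x4a, 0x2d, 0xb8, 0xb8, 0x88, 0x9c, 0xe4, 0xb8]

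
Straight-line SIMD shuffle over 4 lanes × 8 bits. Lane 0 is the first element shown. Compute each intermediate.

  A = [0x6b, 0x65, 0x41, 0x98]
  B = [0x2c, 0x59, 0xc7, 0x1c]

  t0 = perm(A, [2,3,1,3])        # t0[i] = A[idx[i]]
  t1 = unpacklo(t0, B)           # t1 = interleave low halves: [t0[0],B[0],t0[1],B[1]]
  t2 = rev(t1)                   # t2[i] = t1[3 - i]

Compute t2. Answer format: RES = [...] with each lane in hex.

RES = [0x59, 0x98, 0x2c, 0x41]

t0 = [0x41, 0x98, 0x65, 0x98]
t1 = [0x41, 0x2c, 0x98, 0x59]
t2 = [0x59, 0x98, 0x2c, 0x41]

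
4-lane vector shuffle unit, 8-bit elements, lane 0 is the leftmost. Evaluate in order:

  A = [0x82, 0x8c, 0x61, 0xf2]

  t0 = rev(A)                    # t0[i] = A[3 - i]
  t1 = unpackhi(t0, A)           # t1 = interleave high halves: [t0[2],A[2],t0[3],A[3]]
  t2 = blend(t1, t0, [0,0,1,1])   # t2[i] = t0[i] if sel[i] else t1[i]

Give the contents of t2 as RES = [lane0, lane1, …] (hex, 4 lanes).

RES = [0x8c, 0x61, 0x8c, 0x82]

→ t0 |f2|61|8c|82|
→ t1 |8c|61|82|f2|
→ t2 |8c|61|8c|82|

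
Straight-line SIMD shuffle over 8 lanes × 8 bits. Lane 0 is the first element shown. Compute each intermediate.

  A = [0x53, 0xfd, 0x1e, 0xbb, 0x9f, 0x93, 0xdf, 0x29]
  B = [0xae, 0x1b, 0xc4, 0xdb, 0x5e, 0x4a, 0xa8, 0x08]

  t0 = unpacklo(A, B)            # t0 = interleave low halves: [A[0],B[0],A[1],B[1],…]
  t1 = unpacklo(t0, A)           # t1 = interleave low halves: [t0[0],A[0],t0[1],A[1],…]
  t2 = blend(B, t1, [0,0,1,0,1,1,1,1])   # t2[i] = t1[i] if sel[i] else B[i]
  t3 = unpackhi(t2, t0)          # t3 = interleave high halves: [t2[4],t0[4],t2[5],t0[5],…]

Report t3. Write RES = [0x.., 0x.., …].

RES = [ 0xfd  0x1e  0x1e  0xc4  0x1b  0xbb  0xbb  0xdb ]

t0 = [0x53, 0xae, 0xfd, 0x1b, 0x1e, 0xc4, 0xbb, 0xdb]
t1 = [0x53, 0x53, 0xae, 0xfd, 0xfd, 0x1e, 0x1b, 0xbb]
t2 = [0xae, 0x1b, 0xae, 0xdb, 0xfd, 0x1e, 0x1b, 0xbb]
t3 = [0xfd, 0x1e, 0x1e, 0xc4, 0x1b, 0xbb, 0xbb, 0xdb]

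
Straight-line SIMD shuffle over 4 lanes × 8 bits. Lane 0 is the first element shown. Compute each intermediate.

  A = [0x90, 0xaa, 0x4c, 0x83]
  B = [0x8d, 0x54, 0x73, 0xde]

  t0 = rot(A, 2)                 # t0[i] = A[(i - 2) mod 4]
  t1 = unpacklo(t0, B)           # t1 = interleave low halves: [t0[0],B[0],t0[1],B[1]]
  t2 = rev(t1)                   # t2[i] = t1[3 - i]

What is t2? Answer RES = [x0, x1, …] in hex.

  t0: 4c 83 90 aa
  t1: 4c 8d 83 54
  t2: 54 83 8d 4c

RES = [0x54, 0x83, 0x8d, 0x4c]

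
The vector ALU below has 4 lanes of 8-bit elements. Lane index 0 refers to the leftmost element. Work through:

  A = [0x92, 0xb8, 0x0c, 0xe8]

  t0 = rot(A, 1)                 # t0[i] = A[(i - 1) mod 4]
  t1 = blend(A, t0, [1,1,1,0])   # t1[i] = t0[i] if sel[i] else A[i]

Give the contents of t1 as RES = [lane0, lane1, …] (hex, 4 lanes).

RES = [0xe8, 0x92, 0xb8, 0xe8]

  t0: e8 92 b8 0c
  t1: e8 92 b8 e8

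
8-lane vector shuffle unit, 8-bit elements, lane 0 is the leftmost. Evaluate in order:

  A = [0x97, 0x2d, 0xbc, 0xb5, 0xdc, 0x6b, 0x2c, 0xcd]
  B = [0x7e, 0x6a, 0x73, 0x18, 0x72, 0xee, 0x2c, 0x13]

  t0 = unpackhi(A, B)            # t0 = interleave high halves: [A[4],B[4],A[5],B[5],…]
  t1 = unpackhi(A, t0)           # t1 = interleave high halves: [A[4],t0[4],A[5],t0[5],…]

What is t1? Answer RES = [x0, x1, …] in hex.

→ t0 |dc|72|6b|ee|2c|2c|cd|13|
→ t1 |dc|2c|6b|2c|2c|cd|cd|13|

RES = [ 0xdc  0x2c  0x6b  0x2c  0x2c  0xcd  0xcd  0x13 ]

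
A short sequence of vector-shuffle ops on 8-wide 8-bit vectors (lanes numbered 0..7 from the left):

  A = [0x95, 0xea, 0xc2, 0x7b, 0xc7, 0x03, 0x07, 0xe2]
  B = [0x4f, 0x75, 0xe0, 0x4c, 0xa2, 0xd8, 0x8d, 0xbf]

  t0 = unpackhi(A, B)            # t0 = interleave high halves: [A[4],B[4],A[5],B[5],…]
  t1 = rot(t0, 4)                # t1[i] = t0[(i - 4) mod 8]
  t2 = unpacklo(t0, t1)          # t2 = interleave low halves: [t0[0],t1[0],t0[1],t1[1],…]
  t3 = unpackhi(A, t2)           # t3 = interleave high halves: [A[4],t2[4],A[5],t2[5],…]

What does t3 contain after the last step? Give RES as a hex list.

t0 = [0xc7, 0xa2, 0x03, 0xd8, 0x07, 0x8d, 0xe2, 0xbf]
t1 = [0x07, 0x8d, 0xe2, 0xbf, 0xc7, 0xa2, 0x03, 0xd8]
t2 = [0xc7, 0x07, 0xa2, 0x8d, 0x03, 0xe2, 0xd8, 0xbf]
t3 = [0xc7, 0x03, 0x03, 0xe2, 0x07, 0xd8, 0xe2, 0xbf]

RES = [ 0xc7  0x03  0x03  0xe2  0x07  0xd8  0xe2  0xbf ]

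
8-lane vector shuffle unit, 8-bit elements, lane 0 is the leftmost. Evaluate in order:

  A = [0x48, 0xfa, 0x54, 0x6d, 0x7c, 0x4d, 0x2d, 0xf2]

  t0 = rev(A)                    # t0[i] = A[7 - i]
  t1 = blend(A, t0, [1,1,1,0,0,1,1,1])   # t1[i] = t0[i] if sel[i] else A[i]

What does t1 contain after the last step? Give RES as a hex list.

→ t0 |f2|2d|4d|7c|6d|54|fa|48|
→ t1 |f2|2d|4d|6d|7c|54|fa|48|

RES = [ 0xf2  0x2d  0x4d  0x6d  0x7c  0x54  0xfa  0x48 ]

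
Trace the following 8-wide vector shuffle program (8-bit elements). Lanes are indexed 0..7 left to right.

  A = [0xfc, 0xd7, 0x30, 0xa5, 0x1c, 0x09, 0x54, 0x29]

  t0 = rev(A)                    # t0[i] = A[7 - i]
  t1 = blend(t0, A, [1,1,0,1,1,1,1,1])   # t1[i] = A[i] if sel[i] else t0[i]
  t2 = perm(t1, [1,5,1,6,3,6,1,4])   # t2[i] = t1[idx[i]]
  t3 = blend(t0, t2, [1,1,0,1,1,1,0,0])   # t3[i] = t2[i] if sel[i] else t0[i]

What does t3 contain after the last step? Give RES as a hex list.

t0 = [0x29, 0x54, 0x09, 0x1c, 0xa5, 0x30, 0xd7, 0xfc]
t1 = [0xfc, 0xd7, 0x09, 0xa5, 0x1c, 0x09, 0x54, 0x29]
t2 = [0xd7, 0x09, 0xd7, 0x54, 0xa5, 0x54, 0xd7, 0x1c]
t3 = [0xd7, 0x09, 0x09, 0x54, 0xa5, 0x54, 0xd7, 0xfc]

RES = [0xd7, 0x09, 0x09, 0x54, 0xa5, 0x54, 0xd7, 0xfc]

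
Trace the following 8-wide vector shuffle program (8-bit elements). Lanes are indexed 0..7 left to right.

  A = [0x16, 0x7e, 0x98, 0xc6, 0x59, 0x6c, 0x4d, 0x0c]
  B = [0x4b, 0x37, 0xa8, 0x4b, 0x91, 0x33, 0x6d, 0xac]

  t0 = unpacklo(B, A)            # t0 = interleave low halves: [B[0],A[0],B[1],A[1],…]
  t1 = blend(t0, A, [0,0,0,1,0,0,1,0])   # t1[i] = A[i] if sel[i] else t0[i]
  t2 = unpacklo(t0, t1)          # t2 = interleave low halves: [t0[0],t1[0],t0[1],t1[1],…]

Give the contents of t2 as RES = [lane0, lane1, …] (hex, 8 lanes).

t0 = [0x4b, 0x16, 0x37, 0x7e, 0xa8, 0x98, 0x4b, 0xc6]
t1 = [0x4b, 0x16, 0x37, 0xc6, 0xa8, 0x98, 0x4d, 0xc6]
t2 = [0x4b, 0x4b, 0x16, 0x16, 0x37, 0x37, 0x7e, 0xc6]

RES = [0x4b, 0x4b, 0x16, 0x16, 0x37, 0x37, 0x7e, 0xc6]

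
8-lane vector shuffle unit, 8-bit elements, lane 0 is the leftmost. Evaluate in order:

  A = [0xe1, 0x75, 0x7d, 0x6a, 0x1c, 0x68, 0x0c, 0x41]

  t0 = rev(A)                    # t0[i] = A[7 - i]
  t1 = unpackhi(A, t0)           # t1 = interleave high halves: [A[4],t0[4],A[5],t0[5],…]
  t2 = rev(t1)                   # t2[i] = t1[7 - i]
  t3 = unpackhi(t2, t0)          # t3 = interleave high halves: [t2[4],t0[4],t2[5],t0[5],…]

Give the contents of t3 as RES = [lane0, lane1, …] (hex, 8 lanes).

RES = [0x7d, 0x6a, 0x68, 0x7d, 0x6a, 0x75, 0x1c, 0xe1]

→ t0 |41|0c|68|1c|6a|7d|75|e1|
→ t1 |1c|6a|68|7d|0c|75|41|e1|
→ t2 |e1|41|75|0c|7d|68|6a|1c|
→ t3 |7d|6a|68|7d|6a|75|1c|e1|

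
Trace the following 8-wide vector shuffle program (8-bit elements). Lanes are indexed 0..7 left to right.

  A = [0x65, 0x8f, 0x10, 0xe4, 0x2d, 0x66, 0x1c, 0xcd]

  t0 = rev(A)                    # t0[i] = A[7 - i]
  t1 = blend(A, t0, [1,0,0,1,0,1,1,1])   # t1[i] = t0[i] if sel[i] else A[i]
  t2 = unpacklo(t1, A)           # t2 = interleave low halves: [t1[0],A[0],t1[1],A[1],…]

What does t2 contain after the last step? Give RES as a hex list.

t0 = [0xcd, 0x1c, 0x66, 0x2d, 0xe4, 0x10, 0x8f, 0x65]
t1 = [0xcd, 0x8f, 0x10, 0x2d, 0x2d, 0x10, 0x8f, 0x65]
t2 = [0xcd, 0x65, 0x8f, 0x8f, 0x10, 0x10, 0x2d, 0xe4]

RES = [ 0xcd  0x65  0x8f  0x8f  0x10  0x10  0x2d  0xe4 ]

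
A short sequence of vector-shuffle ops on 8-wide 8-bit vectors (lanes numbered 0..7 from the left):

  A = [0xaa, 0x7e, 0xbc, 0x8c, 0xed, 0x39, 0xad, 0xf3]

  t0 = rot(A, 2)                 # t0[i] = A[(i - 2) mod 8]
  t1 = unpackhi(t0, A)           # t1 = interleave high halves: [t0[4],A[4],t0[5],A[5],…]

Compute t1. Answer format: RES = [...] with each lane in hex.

RES = [ 0xbc  0xed  0x8c  0x39  0xed  0xad  0x39  0xf3 ]

  t0: ad f3 aa 7e bc 8c ed 39
  t1: bc ed 8c 39 ed ad 39 f3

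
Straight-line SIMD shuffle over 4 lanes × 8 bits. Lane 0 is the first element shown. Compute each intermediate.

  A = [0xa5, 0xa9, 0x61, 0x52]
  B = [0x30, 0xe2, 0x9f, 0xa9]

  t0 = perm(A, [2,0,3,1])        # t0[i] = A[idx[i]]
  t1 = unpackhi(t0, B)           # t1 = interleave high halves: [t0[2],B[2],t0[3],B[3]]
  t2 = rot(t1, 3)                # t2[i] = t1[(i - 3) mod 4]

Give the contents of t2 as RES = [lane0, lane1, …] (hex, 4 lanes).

RES = [ 0x9f  0xa9  0xa9  0x52 ]

t0 = [0x61, 0xa5, 0x52, 0xa9]
t1 = [0x52, 0x9f, 0xa9, 0xa9]
t2 = [0x9f, 0xa9, 0xa9, 0x52]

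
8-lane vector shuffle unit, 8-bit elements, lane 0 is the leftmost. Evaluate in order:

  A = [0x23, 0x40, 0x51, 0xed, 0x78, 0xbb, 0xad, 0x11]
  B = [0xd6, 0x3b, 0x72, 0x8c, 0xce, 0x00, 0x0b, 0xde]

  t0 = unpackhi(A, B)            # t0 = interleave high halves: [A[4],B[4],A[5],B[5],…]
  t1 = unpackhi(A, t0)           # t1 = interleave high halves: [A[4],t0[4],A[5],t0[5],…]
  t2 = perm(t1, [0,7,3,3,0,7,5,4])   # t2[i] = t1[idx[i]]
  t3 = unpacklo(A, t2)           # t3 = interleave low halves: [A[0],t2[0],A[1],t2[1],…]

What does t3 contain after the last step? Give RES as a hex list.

t0 = [0x78, 0xce, 0xbb, 0x00, 0xad, 0x0b, 0x11, 0xde]
t1 = [0x78, 0xad, 0xbb, 0x0b, 0xad, 0x11, 0x11, 0xde]
t2 = [0x78, 0xde, 0x0b, 0x0b, 0x78, 0xde, 0x11, 0xad]
t3 = [0x23, 0x78, 0x40, 0xde, 0x51, 0x0b, 0xed, 0x0b]

RES = [ 0x23  0x78  0x40  0xde  0x51  0x0b  0xed  0x0b ]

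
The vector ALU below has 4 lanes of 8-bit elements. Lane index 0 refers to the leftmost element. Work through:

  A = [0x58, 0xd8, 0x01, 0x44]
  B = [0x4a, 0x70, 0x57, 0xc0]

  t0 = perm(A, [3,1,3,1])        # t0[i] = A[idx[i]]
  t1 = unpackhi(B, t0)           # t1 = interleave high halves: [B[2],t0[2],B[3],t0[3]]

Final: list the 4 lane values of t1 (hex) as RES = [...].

→ t0 |44|d8|44|d8|
→ t1 |57|44|c0|d8|

RES = [ 0x57  0x44  0xc0  0xd8 ]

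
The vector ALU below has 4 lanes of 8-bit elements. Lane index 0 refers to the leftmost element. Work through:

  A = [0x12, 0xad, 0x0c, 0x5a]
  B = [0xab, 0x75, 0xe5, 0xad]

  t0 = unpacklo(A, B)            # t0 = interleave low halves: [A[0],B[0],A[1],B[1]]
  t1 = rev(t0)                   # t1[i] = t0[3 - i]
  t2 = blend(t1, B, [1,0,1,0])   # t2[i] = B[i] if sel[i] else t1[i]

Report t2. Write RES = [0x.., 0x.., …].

RES = [ 0xab  0xad  0xe5  0x12 ]

t0 = [0x12, 0xab, 0xad, 0x75]
t1 = [0x75, 0xad, 0xab, 0x12]
t2 = [0xab, 0xad, 0xe5, 0x12]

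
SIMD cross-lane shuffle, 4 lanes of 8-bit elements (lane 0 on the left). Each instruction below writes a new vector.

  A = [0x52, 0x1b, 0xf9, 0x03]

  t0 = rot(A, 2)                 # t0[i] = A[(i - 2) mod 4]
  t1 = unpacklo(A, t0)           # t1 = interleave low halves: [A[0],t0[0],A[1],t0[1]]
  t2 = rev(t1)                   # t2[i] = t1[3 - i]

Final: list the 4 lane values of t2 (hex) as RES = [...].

RES = [ 0x03  0x1b  0xf9  0x52 ]

  t0: f9 03 52 1b
  t1: 52 f9 1b 03
  t2: 03 1b f9 52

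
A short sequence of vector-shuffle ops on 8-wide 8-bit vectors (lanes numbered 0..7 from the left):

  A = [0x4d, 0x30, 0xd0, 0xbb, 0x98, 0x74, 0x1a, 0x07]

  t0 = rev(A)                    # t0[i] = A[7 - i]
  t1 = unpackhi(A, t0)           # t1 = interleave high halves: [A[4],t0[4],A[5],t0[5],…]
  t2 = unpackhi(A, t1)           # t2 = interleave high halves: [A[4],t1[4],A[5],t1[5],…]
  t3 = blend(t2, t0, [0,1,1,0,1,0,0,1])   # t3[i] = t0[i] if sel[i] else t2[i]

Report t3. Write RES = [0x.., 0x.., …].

RES = [0x98, 0x1a, 0x74, 0x30, 0xbb, 0x07, 0x07, 0x4d]

t0 = [0x07, 0x1a, 0x74, 0x98, 0xbb, 0xd0, 0x30, 0x4d]
t1 = [0x98, 0xbb, 0x74, 0xd0, 0x1a, 0x30, 0x07, 0x4d]
t2 = [0x98, 0x1a, 0x74, 0x30, 0x1a, 0x07, 0x07, 0x4d]
t3 = [0x98, 0x1a, 0x74, 0x30, 0xbb, 0x07, 0x07, 0x4d]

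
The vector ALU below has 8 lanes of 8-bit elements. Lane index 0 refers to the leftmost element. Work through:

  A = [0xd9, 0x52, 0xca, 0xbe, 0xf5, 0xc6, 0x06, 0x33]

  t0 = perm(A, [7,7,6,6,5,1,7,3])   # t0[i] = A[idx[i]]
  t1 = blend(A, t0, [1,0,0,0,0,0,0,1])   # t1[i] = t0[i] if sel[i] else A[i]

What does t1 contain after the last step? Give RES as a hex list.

RES = [ 0x33  0x52  0xca  0xbe  0xf5  0xc6  0x06  0xbe ]

  t0: 33 33 06 06 c6 52 33 be
  t1: 33 52 ca be f5 c6 06 be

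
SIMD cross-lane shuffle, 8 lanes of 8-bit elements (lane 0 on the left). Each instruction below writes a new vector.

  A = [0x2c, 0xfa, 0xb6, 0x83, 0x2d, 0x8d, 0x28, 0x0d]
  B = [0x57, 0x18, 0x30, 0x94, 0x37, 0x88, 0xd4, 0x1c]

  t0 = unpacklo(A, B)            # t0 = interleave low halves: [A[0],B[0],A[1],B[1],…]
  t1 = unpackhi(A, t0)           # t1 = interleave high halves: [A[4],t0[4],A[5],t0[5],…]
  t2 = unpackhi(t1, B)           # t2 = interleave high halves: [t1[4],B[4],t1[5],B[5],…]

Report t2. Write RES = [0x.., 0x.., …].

  t0: 2c 57 fa 18 b6 30 83 94
  t1: 2d b6 8d 30 28 83 0d 94
  t2: 28 37 83 88 0d d4 94 1c

RES = [ 0x28  0x37  0x83  0x88  0x0d  0xd4  0x94  0x1c ]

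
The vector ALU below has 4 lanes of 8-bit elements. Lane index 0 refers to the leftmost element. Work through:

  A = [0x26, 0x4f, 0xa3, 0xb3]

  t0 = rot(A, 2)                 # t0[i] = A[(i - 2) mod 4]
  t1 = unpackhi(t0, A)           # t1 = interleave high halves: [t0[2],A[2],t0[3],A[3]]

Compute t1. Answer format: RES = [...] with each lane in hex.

RES = [0x26, 0xa3, 0x4f, 0xb3]

  t0: a3 b3 26 4f
  t1: 26 a3 4f b3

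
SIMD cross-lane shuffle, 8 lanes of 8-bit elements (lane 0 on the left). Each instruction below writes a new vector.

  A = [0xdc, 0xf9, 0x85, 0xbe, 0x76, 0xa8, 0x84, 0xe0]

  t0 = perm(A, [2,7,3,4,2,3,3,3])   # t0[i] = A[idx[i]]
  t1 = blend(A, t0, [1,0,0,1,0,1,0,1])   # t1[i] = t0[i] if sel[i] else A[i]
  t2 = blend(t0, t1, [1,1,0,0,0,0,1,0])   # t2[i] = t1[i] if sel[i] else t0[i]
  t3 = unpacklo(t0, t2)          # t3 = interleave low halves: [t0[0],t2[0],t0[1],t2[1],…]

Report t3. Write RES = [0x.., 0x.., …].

RES = [ 0x85  0x85  0xe0  0xf9  0xbe  0xbe  0x76  0x76 ]

  t0: 85 e0 be 76 85 be be be
  t1: 85 f9 85 76 76 be 84 be
  t2: 85 f9 be 76 85 be 84 be
  t3: 85 85 e0 f9 be be 76 76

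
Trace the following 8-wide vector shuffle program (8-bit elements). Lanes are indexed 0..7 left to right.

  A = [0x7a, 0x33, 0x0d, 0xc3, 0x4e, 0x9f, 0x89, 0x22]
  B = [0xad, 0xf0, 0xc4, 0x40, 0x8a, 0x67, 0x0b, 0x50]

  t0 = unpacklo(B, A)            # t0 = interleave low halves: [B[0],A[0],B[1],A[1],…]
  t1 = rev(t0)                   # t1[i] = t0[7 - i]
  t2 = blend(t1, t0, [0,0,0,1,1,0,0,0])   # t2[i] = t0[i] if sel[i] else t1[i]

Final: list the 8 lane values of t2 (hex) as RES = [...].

  t0: ad 7a f0 33 c4 0d 40 c3
  t1: c3 40 0d c4 33 f0 7a ad
  t2: c3 40 0d 33 c4 f0 7a ad

RES = [0xc3, 0x40, 0x0d, 0x33, 0xc4, 0xf0, 0x7a, 0xad]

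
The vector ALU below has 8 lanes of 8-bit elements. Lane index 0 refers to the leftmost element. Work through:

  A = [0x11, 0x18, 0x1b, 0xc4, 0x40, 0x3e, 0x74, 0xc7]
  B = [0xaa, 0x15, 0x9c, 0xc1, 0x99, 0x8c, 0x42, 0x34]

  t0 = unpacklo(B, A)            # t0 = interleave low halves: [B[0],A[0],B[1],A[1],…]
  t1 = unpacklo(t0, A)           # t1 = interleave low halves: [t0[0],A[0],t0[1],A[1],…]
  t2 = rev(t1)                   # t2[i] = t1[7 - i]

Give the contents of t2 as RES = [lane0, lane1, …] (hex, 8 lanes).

t0 = [0xaa, 0x11, 0x15, 0x18, 0x9c, 0x1b, 0xc1, 0xc4]
t1 = [0xaa, 0x11, 0x11, 0x18, 0x15, 0x1b, 0x18, 0xc4]
t2 = [0xc4, 0x18, 0x1b, 0x15, 0x18, 0x11, 0x11, 0xaa]

RES = [0xc4, 0x18, 0x1b, 0x15, 0x18, 0x11, 0x11, 0xaa]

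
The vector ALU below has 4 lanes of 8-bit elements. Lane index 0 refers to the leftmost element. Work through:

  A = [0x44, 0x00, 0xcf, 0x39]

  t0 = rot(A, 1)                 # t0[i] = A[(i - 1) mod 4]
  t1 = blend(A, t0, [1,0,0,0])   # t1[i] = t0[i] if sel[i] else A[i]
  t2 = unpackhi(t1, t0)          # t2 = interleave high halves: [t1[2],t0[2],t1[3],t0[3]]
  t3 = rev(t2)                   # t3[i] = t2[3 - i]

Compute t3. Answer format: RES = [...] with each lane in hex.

RES = [ 0xcf  0x39  0x00  0xcf ]

t0 = [0x39, 0x44, 0x00, 0xcf]
t1 = [0x39, 0x00, 0xcf, 0x39]
t2 = [0xcf, 0x00, 0x39, 0xcf]
t3 = [0xcf, 0x39, 0x00, 0xcf]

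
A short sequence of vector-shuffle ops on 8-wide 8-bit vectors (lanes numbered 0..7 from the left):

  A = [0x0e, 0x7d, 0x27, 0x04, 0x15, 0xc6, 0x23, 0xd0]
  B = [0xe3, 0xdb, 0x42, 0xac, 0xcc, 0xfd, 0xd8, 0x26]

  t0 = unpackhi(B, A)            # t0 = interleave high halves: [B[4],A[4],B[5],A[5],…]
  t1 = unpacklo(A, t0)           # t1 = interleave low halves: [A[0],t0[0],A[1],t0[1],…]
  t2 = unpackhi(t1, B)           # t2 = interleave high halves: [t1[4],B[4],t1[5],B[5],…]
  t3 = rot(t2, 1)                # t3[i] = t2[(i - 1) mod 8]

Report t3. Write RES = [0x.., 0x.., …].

RES = [ 0x26  0x27  0xcc  0xfd  0xfd  0x04  0xd8  0xc6 ]

t0 = [0xcc, 0x15, 0xfd, 0xc6, 0xd8, 0x23, 0x26, 0xd0]
t1 = [0x0e, 0xcc, 0x7d, 0x15, 0x27, 0xfd, 0x04, 0xc6]
t2 = [0x27, 0xcc, 0xfd, 0xfd, 0x04, 0xd8, 0xc6, 0x26]
t3 = [0x26, 0x27, 0xcc, 0xfd, 0xfd, 0x04, 0xd8, 0xc6]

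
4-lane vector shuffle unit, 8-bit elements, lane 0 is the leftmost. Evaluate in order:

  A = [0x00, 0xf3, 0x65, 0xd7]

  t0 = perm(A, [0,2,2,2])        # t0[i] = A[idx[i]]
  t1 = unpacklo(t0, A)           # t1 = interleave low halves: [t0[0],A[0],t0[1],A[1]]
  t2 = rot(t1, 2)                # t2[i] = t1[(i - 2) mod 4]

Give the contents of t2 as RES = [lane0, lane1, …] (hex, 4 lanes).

→ t0 |00|65|65|65|
→ t1 |00|00|65|f3|
→ t2 |65|f3|00|00|

RES = [0x65, 0xf3, 0x00, 0x00]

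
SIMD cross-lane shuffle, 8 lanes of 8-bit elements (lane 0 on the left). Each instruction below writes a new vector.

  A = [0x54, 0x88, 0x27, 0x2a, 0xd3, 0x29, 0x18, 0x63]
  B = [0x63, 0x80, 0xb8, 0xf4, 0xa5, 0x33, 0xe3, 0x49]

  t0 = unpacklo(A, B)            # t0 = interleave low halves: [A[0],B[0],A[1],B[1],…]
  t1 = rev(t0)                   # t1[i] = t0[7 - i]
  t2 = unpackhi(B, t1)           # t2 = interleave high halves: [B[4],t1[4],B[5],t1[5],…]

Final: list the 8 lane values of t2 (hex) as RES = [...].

RES = [0xa5, 0x80, 0x33, 0x88, 0xe3, 0x63, 0x49, 0x54]

  t0: 54 63 88 80 27 b8 2a f4
  t1: f4 2a b8 27 80 88 63 54
  t2: a5 80 33 88 e3 63 49 54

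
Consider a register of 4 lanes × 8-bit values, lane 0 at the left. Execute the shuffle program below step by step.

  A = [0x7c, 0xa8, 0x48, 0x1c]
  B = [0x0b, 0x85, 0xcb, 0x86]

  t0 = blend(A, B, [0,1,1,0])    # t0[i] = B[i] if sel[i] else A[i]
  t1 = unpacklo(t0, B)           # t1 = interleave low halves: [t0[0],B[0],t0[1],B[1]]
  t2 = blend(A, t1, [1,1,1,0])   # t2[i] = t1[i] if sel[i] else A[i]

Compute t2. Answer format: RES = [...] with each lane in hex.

RES = [ 0x7c  0x0b  0x85  0x1c ]

t0 = [0x7c, 0x85, 0xcb, 0x1c]
t1 = [0x7c, 0x0b, 0x85, 0x85]
t2 = [0x7c, 0x0b, 0x85, 0x1c]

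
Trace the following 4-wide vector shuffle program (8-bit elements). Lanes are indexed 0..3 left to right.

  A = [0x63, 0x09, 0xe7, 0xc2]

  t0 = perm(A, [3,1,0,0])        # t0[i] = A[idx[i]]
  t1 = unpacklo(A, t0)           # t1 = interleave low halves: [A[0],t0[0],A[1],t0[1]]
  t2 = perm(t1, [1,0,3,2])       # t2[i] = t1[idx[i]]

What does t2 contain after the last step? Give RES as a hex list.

→ t0 |c2|09|63|63|
→ t1 |63|c2|09|09|
→ t2 |c2|63|09|09|

RES = [ 0xc2  0x63  0x09  0x09 ]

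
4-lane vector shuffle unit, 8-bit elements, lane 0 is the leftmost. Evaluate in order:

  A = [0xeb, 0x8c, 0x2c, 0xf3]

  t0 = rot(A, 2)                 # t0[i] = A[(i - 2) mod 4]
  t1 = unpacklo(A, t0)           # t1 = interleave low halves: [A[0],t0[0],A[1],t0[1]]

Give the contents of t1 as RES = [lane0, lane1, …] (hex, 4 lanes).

RES = [ 0xeb  0x2c  0x8c  0xf3 ]

  t0: 2c f3 eb 8c
  t1: eb 2c 8c f3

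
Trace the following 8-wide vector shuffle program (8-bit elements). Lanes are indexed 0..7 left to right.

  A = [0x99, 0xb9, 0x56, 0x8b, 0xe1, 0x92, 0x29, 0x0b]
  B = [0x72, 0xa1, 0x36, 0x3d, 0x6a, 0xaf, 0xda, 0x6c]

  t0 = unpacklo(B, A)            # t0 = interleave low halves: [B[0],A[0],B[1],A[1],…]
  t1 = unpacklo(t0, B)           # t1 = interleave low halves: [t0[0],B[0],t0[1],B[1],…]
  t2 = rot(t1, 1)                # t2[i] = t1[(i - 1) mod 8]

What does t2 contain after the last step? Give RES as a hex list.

RES = [0x3d, 0x72, 0x72, 0x99, 0xa1, 0xa1, 0x36, 0xb9]

  t0: 72 99 a1 b9 36 56 3d 8b
  t1: 72 72 99 a1 a1 36 b9 3d
  t2: 3d 72 72 99 a1 a1 36 b9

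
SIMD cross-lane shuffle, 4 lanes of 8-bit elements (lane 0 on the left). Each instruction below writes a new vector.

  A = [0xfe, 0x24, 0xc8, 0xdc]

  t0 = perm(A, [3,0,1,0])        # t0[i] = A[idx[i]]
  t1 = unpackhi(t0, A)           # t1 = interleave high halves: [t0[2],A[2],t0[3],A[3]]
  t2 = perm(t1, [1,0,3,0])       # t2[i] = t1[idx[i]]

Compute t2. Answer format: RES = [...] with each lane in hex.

RES = [ 0xc8  0x24  0xdc  0x24 ]

  t0: dc fe 24 fe
  t1: 24 c8 fe dc
  t2: c8 24 dc 24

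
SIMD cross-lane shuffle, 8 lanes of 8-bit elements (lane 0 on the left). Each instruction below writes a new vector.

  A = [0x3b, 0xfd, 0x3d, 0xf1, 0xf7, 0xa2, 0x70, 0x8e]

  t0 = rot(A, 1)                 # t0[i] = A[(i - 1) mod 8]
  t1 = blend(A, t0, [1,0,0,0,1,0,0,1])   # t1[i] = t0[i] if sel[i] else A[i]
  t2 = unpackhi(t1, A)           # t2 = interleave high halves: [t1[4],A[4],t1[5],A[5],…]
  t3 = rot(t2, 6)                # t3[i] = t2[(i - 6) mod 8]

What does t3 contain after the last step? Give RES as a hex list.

t0 = [0x8e, 0x3b, 0xfd, 0x3d, 0xf1, 0xf7, 0xa2, 0x70]
t1 = [0x8e, 0xfd, 0x3d, 0xf1, 0xf1, 0xa2, 0x70, 0x70]
t2 = [0xf1, 0xf7, 0xa2, 0xa2, 0x70, 0x70, 0x70, 0x8e]
t3 = [0xa2, 0xa2, 0x70, 0x70, 0x70, 0x8e, 0xf1, 0xf7]

RES = [0xa2, 0xa2, 0x70, 0x70, 0x70, 0x8e, 0xf1, 0xf7]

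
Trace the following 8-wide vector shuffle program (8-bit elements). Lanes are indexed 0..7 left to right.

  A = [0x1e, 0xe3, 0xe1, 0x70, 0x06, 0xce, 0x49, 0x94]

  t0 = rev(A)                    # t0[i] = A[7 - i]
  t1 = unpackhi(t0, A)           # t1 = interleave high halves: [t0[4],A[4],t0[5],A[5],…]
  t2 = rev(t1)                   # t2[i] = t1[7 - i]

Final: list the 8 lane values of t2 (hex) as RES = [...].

t0 = [0x94, 0x49, 0xce, 0x06, 0x70, 0xe1, 0xe3, 0x1e]
t1 = [0x70, 0x06, 0xe1, 0xce, 0xe3, 0x49, 0x1e, 0x94]
t2 = [0x94, 0x1e, 0x49, 0xe3, 0xce, 0xe1, 0x06, 0x70]

RES = [ 0x94  0x1e  0x49  0xe3  0xce  0xe1  0x06  0x70 ]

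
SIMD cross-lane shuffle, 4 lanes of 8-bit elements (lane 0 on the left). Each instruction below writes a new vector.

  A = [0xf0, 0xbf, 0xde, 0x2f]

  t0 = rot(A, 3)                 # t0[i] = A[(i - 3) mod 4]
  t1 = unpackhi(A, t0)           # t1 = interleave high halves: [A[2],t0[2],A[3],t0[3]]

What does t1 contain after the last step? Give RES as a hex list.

t0 = [0xbf, 0xde, 0x2f, 0xf0]
t1 = [0xde, 0x2f, 0x2f, 0xf0]

RES = [0xde, 0x2f, 0x2f, 0xf0]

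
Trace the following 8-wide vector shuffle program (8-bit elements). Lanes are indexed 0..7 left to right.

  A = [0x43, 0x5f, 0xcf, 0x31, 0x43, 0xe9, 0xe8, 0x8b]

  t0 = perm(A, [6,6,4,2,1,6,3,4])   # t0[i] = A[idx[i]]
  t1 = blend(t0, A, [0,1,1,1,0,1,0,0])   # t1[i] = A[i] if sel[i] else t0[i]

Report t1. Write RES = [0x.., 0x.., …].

RES = [0xe8, 0x5f, 0xcf, 0x31, 0x5f, 0xe9, 0x31, 0x43]

  t0: e8 e8 43 cf 5f e8 31 43
  t1: e8 5f cf 31 5f e9 31 43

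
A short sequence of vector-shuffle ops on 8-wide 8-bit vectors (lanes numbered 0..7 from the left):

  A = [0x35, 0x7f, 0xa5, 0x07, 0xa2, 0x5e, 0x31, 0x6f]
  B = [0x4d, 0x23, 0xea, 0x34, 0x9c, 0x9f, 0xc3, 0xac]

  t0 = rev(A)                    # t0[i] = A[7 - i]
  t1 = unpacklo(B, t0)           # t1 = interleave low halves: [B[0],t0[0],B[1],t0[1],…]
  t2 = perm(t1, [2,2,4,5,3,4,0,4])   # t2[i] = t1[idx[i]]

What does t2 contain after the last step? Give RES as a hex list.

t0 = [0x6f, 0x31, 0x5e, 0xa2, 0x07, 0xa5, 0x7f, 0x35]
t1 = [0x4d, 0x6f, 0x23, 0x31, 0xea, 0x5e, 0x34, 0xa2]
t2 = [0x23, 0x23, 0xea, 0x5e, 0x31, 0xea, 0x4d, 0xea]

RES = [0x23, 0x23, 0xea, 0x5e, 0x31, 0xea, 0x4d, 0xea]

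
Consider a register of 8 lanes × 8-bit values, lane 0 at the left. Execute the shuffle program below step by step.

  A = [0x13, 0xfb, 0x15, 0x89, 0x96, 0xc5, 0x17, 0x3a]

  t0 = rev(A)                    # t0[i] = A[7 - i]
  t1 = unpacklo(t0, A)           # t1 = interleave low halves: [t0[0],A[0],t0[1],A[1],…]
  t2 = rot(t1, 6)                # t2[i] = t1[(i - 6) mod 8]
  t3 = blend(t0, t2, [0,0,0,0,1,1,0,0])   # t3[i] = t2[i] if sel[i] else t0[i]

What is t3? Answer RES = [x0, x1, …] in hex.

RES = [ 0x3a  0x17  0xc5  0x96  0x96  0x89  0xfb  0x13 ]

  t0: 3a 17 c5 96 89 15 fb 13
  t1: 3a 13 17 fb c5 15 96 89
  t2: 17 fb c5 15 96 89 3a 13
  t3: 3a 17 c5 96 96 89 fb 13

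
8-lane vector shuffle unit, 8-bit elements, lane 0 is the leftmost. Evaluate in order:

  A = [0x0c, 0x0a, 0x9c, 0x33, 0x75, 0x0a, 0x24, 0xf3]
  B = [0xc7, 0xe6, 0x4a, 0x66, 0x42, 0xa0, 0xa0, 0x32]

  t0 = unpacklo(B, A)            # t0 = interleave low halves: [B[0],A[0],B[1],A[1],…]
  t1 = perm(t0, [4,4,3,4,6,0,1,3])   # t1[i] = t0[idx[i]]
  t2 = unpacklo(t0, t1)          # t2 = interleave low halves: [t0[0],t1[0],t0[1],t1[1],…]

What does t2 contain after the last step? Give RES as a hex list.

→ t0 |c7|0c|e6|0a|4a|9c|66|33|
→ t1 |4a|4a|0a|4a|66|c7|0c|0a|
→ t2 |c7|4a|0c|4a|e6|0a|0a|4a|

RES = [0xc7, 0x4a, 0x0c, 0x4a, 0xe6, 0x0a, 0x0a, 0x4a]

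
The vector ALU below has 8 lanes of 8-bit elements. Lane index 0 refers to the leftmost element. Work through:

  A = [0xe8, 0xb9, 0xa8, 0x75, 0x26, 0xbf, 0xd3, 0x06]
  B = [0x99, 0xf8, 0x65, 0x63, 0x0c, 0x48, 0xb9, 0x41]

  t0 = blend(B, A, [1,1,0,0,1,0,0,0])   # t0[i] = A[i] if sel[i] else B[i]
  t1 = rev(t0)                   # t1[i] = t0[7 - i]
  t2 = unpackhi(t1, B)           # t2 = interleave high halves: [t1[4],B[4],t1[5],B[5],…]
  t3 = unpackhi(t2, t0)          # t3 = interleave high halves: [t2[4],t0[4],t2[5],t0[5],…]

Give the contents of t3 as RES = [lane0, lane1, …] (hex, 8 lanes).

RES = [0xb9, 0x26, 0xb9, 0x48, 0xe8, 0xb9, 0x41, 0x41]

t0 = [0xe8, 0xb9, 0x65, 0x63, 0x26, 0x48, 0xb9, 0x41]
t1 = [0x41, 0xb9, 0x48, 0x26, 0x63, 0x65, 0xb9, 0xe8]
t2 = [0x63, 0x0c, 0x65, 0x48, 0xb9, 0xb9, 0xe8, 0x41]
t3 = [0xb9, 0x26, 0xb9, 0x48, 0xe8, 0xb9, 0x41, 0x41]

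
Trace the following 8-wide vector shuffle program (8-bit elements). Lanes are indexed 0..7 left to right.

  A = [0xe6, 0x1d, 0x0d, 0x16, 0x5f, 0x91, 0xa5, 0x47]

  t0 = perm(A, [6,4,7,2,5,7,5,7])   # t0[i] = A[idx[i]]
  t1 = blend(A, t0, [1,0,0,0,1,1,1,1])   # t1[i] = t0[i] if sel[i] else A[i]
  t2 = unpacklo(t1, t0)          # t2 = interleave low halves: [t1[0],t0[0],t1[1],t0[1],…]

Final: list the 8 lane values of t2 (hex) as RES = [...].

RES = [ 0xa5  0xa5  0x1d  0x5f  0x0d  0x47  0x16  0x0d ]

→ t0 |a5|5f|47|0d|91|47|91|47|
→ t1 |a5|1d|0d|16|91|47|91|47|
→ t2 |a5|a5|1d|5f|0d|47|16|0d|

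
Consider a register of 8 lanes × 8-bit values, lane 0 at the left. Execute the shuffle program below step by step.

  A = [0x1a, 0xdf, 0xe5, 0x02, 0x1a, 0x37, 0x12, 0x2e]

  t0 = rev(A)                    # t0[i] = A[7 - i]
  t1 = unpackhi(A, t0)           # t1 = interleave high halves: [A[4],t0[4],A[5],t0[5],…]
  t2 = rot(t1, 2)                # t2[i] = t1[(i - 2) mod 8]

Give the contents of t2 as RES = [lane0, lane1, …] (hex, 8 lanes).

RES = [0x2e, 0x1a, 0x1a, 0x02, 0x37, 0xe5, 0x12, 0xdf]

t0 = [0x2e, 0x12, 0x37, 0x1a, 0x02, 0xe5, 0xdf, 0x1a]
t1 = [0x1a, 0x02, 0x37, 0xe5, 0x12, 0xdf, 0x2e, 0x1a]
t2 = [0x2e, 0x1a, 0x1a, 0x02, 0x37, 0xe5, 0x12, 0xdf]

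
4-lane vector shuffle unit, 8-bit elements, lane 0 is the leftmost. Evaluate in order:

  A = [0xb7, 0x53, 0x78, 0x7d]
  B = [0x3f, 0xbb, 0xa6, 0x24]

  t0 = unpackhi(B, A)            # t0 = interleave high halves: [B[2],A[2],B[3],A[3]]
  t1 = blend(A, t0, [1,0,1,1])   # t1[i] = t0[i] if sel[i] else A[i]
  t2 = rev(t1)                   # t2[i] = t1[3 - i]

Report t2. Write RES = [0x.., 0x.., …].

→ t0 |a6|78|24|7d|
→ t1 |a6|53|24|7d|
→ t2 |7d|24|53|a6|

RES = [0x7d, 0x24, 0x53, 0xa6]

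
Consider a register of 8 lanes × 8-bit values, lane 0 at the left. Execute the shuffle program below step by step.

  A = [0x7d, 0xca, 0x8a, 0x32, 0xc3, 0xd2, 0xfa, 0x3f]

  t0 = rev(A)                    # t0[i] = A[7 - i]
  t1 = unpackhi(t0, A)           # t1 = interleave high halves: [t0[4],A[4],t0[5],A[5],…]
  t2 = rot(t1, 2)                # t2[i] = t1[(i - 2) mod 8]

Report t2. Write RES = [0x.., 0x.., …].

  t0: 3f fa d2 c3 32 8a ca 7d
  t1: 32 c3 8a d2 ca fa 7d 3f
  t2: 7d 3f 32 c3 8a d2 ca fa

RES = [0x7d, 0x3f, 0x32, 0xc3, 0x8a, 0xd2, 0xca, 0xfa]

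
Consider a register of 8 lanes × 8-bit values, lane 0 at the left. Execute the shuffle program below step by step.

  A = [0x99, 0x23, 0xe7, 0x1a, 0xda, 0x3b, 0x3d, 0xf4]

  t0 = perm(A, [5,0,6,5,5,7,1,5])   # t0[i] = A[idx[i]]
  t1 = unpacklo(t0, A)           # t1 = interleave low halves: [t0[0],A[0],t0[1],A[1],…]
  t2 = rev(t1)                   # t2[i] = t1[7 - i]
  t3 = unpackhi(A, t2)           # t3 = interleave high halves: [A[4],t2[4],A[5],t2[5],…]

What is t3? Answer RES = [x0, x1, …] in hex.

RES = [ 0xda  0x23  0x3b  0x99  0x3d  0x99  0xf4  0x3b ]

→ t0 |3b|99|3d|3b|3b|f4|23|3b|
→ t1 |3b|99|99|23|3d|e7|3b|1a|
→ t2 |1a|3b|e7|3d|23|99|99|3b|
→ t3 |da|23|3b|99|3d|99|f4|3b|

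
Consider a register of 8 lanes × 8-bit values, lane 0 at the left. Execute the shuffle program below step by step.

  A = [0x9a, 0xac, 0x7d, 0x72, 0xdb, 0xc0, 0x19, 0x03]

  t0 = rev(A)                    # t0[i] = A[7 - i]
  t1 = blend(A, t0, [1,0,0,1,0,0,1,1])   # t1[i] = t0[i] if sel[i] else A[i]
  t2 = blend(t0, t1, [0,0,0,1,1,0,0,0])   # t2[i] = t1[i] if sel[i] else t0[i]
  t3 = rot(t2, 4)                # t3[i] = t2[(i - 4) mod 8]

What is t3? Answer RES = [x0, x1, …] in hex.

RES = [0xdb, 0x7d, 0xac, 0x9a, 0x03, 0x19, 0xc0, 0xdb]

→ t0 |03|19|c0|db|72|7d|ac|9a|
→ t1 |03|ac|7d|db|db|c0|ac|9a|
→ t2 |03|19|c0|db|db|7d|ac|9a|
→ t3 |db|7d|ac|9a|03|19|c0|db|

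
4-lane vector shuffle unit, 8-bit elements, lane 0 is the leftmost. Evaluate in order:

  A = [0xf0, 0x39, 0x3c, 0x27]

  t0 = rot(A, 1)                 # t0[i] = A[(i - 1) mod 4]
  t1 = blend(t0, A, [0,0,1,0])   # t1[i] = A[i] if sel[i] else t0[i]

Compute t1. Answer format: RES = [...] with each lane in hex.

RES = [ 0x27  0xf0  0x3c  0x3c ]

t0 = [0x27, 0xf0, 0x39, 0x3c]
t1 = [0x27, 0xf0, 0x3c, 0x3c]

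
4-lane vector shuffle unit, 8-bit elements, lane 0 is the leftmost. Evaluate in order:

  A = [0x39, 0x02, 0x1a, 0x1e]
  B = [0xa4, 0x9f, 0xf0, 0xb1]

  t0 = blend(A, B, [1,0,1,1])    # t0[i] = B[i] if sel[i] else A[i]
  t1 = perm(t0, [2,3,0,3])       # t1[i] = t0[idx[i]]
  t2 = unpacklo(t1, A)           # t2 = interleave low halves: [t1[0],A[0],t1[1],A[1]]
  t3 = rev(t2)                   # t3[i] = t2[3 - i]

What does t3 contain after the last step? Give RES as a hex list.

RES = [0x02, 0xb1, 0x39, 0xf0]

t0 = [0xa4, 0x02, 0xf0, 0xb1]
t1 = [0xf0, 0xb1, 0xa4, 0xb1]
t2 = [0xf0, 0x39, 0xb1, 0x02]
t3 = [0x02, 0xb1, 0x39, 0xf0]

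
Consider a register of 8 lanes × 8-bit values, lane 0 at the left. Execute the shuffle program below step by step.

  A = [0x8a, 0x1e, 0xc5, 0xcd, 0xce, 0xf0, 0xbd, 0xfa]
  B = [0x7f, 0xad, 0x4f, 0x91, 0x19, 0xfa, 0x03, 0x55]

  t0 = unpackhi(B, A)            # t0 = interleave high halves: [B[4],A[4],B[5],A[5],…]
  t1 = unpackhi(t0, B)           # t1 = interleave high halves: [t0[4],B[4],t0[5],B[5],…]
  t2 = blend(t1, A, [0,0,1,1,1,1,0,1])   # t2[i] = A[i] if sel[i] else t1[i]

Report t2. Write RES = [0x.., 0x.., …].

t0 = [0x19, 0xce, 0xfa, 0xf0, 0x03, 0xbd, 0x55, 0xfa]
t1 = [0x03, 0x19, 0xbd, 0xfa, 0x55, 0x03, 0xfa, 0x55]
t2 = [0x03, 0x19, 0xc5, 0xcd, 0xce, 0xf0, 0xfa, 0xfa]

RES = [ 0x03  0x19  0xc5  0xcd  0xce  0xf0  0xfa  0xfa ]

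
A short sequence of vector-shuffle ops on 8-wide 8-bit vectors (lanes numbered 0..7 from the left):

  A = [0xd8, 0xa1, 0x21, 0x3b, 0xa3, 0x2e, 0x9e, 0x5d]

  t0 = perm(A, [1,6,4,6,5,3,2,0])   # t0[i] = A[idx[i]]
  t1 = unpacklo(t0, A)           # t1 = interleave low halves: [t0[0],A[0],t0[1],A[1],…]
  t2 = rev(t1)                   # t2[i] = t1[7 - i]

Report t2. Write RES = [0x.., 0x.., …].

t0 = [0xa1, 0x9e, 0xa3, 0x9e, 0x2e, 0x3b, 0x21, 0xd8]
t1 = [0xa1, 0xd8, 0x9e, 0xa1, 0xa3, 0x21, 0x9e, 0x3b]
t2 = [0x3b, 0x9e, 0x21, 0xa3, 0xa1, 0x9e, 0xd8, 0xa1]

RES = [ 0x3b  0x9e  0x21  0xa3  0xa1  0x9e  0xd8  0xa1 ]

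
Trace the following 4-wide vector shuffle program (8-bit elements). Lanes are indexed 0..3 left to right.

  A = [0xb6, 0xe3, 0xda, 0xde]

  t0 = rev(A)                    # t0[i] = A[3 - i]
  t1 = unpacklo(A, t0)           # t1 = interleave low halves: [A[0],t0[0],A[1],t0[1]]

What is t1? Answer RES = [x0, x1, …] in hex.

RES = [0xb6, 0xde, 0xe3, 0xda]

→ t0 |de|da|e3|b6|
→ t1 |b6|de|e3|da|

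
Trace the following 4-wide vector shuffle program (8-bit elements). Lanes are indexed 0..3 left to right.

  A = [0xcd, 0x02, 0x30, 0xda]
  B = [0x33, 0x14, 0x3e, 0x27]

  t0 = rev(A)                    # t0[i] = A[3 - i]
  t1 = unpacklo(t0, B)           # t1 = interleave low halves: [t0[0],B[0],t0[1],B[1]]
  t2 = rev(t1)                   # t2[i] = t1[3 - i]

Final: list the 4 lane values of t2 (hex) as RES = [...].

→ t0 |da|30|02|cd|
→ t1 |da|33|30|14|
→ t2 |14|30|33|da|

RES = [ 0x14  0x30  0x33  0xda ]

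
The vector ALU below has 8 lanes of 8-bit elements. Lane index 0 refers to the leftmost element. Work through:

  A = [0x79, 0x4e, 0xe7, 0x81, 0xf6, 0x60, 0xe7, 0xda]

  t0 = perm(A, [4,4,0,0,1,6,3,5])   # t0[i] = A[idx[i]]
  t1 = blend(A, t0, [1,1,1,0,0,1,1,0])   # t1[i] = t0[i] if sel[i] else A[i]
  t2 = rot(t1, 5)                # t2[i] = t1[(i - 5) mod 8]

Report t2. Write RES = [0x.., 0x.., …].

RES = [0x81, 0xf6, 0xe7, 0x81, 0xda, 0xf6, 0xf6, 0x79]

  t0: f6 f6 79 79 4e e7 81 60
  t1: f6 f6 79 81 f6 e7 81 da
  t2: 81 f6 e7 81 da f6 f6 79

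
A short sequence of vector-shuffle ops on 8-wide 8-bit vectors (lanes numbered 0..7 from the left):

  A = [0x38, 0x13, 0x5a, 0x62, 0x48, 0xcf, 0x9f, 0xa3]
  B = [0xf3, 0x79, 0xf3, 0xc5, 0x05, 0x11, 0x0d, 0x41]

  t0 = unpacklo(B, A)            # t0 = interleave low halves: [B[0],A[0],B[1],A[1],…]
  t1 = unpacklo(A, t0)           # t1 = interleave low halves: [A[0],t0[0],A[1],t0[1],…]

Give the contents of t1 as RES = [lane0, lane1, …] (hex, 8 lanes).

t0 = [0xf3, 0x38, 0x79, 0x13, 0xf3, 0x5a, 0xc5, 0x62]
t1 = [0x38, 0xf3, 0x13, 0x38, 0x5a, 0x79, 0x62, 0x13]

RES = [0x38, 0xf3, 0x13, 0x38, 0x5a, 0x79, 0x62, 0x13]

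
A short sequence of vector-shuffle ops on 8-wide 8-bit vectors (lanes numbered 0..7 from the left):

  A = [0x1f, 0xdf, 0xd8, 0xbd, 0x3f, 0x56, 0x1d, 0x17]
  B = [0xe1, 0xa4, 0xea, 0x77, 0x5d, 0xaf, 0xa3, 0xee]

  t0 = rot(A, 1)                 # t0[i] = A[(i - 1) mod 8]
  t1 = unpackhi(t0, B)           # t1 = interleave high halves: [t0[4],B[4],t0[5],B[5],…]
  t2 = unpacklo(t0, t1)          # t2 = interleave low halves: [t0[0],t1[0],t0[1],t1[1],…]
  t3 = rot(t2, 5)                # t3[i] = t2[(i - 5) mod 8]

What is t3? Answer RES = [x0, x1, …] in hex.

  t0: 17 1f df d8 bd 3f 56 1d
  t1: bd 5d 3f af 56 a3 1d ee
  t2: 17 bd 1f 5d df 3f d8 af
  t3: 5d df 3f d8 af 17 bd 1f

RES = [0x5d, 0xdf, 0x3f, 0xd8, 0xaf, 0x17, 0xbd, 0x1f]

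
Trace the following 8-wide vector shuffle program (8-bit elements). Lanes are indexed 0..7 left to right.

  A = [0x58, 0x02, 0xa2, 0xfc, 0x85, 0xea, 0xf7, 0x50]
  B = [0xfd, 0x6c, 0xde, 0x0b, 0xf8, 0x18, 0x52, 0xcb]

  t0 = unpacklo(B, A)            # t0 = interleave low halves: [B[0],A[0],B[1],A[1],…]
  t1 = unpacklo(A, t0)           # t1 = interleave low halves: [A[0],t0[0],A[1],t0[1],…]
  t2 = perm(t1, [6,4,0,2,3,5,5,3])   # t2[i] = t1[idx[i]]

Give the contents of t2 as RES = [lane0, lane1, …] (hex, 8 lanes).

RES = [ 0xfc  0xa2  0x58  0x02  0x58  0x6c  0x6c  0x58 ]

  t0: fd 58 6c 02 de a2 0b fc
  t1: 58 fd 02 58 a2 6c fc 02
  t2: fc a2 58 02 58 6c 6c 58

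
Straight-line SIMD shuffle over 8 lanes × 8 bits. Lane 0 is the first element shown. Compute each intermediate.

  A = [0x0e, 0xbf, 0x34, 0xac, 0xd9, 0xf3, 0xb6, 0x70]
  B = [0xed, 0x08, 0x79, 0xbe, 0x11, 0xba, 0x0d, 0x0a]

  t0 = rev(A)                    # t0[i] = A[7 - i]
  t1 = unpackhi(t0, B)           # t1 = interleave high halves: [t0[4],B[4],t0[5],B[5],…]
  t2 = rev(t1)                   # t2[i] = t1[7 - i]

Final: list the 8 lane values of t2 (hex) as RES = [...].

t0 = [0x70, 0xb6, 0xf3, 0xd9, 0xac, 0x34, 0xbf, 0x0e]
t1 = [0xac, 0x11, 0x34, 0xba, 0xbf, 0x0d, 0x0e, 0x0a]
t2 = [0x0a, 0x0e, 0x0d, 0xbf, 0xba, 0x34, 0x11, 0xac]

RES = [ 0x0a  0x0e  0x0d  0xbf  0xba  0x34  0x11  0xac ]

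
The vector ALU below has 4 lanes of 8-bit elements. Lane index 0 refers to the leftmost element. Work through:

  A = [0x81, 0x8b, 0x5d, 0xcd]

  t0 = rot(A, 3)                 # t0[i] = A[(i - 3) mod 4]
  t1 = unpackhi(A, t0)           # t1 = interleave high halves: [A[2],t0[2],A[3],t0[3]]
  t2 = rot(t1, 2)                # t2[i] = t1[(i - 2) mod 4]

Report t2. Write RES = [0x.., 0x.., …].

→ t0 |8b|5d|cd|81|
→ t1 |5d|cd|cd|81|
→ t2 |cd|81|5d|cd|

RES = [0xcd, 0x81, 0x5d, 0xcd]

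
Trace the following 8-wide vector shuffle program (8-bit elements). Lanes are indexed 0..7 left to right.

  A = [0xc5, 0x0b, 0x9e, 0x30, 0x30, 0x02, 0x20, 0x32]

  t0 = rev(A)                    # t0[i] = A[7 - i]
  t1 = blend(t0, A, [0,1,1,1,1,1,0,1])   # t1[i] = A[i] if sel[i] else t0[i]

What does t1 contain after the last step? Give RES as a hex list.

RES = [ 0x32  0x0b  0x9e  0x30  0x30  0x02  0x0b  0x32 ]

  t0: 32 20 02 30 30 9e 0b c5
  t1: 32 0b 9e 30 30 02 0b 32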